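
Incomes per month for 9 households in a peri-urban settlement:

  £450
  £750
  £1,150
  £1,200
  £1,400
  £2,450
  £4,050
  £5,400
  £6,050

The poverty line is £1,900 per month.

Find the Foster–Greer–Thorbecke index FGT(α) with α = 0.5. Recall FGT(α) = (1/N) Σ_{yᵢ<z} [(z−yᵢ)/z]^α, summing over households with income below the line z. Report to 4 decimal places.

0.3778

Below z: £450, £750, £1,150, £1,200, £1,400 (q = 5 of N = 9).
Relative gaps: (1900−450)/1900 = 0.7632; (1900−750)/1900 = 0.6053; (1900−1150)/1900 = 0.3947; (1900−1200)/1900 = 0.3684; (1900−1400)/1900 = 0.2632.
Raised to α = 0.5: 0.87359; 0.77799; 0.62828; 0.60698; 0.51299.
Sum = 3.399823; FGT(0.5) = 3.399823 / 9 = 0.3778.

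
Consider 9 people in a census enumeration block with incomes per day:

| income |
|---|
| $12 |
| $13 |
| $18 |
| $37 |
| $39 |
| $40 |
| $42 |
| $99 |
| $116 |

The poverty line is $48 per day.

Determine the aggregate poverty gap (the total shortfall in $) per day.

$135

Poor units: $12, $13, $18, $37, $39, $40, $42 (q = 7 of N = 9).
Individual gaps: 48−12 = 36; 48−13 = 35; 48−18 = 30; 48−37 = 11; 48−39 = 9; 48−40 = 8; 48−42 = 6.
Aggregate gap = $135.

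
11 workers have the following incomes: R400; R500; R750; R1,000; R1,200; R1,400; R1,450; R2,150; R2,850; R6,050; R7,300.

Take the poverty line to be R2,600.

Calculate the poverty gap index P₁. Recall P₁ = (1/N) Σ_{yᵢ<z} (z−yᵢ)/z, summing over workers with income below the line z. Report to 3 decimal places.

Incomes under z: R400, R500, R750, R1,000, R1,200, R1,400, R1,450, R2,150 (q = 8 of N = 11).
Relative gaps: (2600−400)/2600 = 0.8462; (2600−500)/2600 = 0.8077; (2600−750)/2600 = 0.7115; (2600−1000)/2600 = 0.6154; (2600−1200)/2600 = 0.5385; (2600−1400)/2600 = 0.4615; (2600−1450)/2600 = 0.4423; (2600−2150)/2600 = 0.1731.
Sum of shortfalls = 4.596154; P₁ averages over all N: 4.596154 / 11 = 0.418.

0.418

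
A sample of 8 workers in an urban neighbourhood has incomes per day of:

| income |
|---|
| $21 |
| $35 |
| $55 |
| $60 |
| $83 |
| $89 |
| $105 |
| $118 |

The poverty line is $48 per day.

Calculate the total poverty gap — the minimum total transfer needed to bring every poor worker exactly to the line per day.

$40

Poor units: $21, $35 (q = 2 of N = 8).
Individual gaps: 48−21 = 27; 48−35 = 13.
Aggregate gap = $40.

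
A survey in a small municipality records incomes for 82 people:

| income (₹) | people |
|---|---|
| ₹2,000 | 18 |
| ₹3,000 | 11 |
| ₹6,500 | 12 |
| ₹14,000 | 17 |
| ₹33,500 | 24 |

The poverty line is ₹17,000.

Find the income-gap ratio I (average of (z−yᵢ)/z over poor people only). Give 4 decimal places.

Below the line: 18×₹2,000, 11×₹3,000, 12×₹6,500, 17×₹14,000 (q = 58 of N = 82).
Relative gaps: 0.8824 (×18), 0.8235 (×11), 0.6176 (×12), 0.1765 (×17); sum = 35.352941.
The income-gap ratio divides by q (the poor only): 35.352941 / 58 = 0.6095.

0.6095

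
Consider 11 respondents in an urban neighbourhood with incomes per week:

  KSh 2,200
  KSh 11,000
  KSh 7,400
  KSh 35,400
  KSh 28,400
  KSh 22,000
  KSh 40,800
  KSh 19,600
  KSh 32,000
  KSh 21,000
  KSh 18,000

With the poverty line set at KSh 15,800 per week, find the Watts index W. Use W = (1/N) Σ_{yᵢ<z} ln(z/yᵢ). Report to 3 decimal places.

Below the line: KSh 2,200, KSh 7,400, KSh 11,000 (q = 3 of N = 11).
Log shortfalls: ln(15800/2200) = 1.9716; ln(15800/7400) = 0.7585; ln(15800/11000) = 0.3621.
W = 3.092197 / 11 = 0.281.

0.281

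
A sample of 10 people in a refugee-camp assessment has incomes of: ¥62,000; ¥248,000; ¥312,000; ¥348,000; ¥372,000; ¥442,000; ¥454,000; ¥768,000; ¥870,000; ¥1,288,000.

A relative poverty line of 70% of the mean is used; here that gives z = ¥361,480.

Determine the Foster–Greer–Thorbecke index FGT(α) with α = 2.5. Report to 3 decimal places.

Incomes under z: ¥62,000, ¥248,000, ¥312,000, ¥348,000 (q = 4 of N = 10).
Relative gaps: (361480−62000)/361480 = 0.8285; (361480−248000)/361480 = 0.3139; (361480−312000)/361480 = 0.1369; (361480−348000)/361480 = 0.0373.
Raised to α = 2.5: 0.62475; 0.05522; 0.00693; 0.00027.
Sum = 0.687173; FGT(2.5) = 0.687173 / 10 = 0.069.

0.069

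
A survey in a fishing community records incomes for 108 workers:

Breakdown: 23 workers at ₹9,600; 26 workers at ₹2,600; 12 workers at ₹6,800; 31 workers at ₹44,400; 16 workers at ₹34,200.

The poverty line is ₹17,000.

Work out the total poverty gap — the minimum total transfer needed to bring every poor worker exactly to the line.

₹667,000

Below z: 26×₹2,600, 12×₹6,800, 23×₹9,600 (q = 61 of N = 108).
Individual gaps: 26×(17000−2600) = 374400; 12×(17000−6800) = 122400; 23×(17000−9600) = 170200.
Aggregate gap = ₹667,000.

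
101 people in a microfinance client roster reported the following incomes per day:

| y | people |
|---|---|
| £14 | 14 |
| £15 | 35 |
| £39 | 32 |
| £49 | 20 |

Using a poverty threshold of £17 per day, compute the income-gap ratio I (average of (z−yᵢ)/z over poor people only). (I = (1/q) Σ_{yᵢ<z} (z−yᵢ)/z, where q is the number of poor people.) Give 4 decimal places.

0.1345

Below z: 14×£14, 35×£15 (q = 49 of N = 101).
Shortfall ratios (z−y)/z: 0.1765 (×14), 0.1176 (×35); sum = 6.588235.
The income-gap ratio divides by q (the poor only): 6.588235 / 49 = 0.1345.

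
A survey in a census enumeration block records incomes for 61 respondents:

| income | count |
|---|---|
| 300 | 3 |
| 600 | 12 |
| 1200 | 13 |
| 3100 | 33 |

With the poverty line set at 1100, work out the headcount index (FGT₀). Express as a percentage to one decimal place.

24.6%

15 of the 61 respondents have income below 1100.
H = 15/61 = 24.6%.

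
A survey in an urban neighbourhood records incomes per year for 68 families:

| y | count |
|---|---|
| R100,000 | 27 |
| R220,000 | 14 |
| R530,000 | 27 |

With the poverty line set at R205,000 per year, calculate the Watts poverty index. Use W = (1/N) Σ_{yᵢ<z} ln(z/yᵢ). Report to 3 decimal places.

Below z: 27×R100,000 (q = 27 of N = 68).
Log gaps: ln(205000/100000) = 0.7178 (×27).
W = 19.381674 / 68 = 0.285.

0.285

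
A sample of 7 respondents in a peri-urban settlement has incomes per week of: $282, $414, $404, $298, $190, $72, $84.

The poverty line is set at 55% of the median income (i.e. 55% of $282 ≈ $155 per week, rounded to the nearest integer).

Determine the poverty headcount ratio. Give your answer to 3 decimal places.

2 of the 7 respondents have income below $155.
H = 2/7 = 0.286.

0.286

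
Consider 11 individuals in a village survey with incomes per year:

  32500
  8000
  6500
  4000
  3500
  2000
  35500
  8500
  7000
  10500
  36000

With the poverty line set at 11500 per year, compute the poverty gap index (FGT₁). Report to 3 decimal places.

Poor units: 2000, 3500, 4000, 6500, 7000, 8000, 8500, 10500 (q = 8 of N = 11).
Gap ratios (z−y)/z: (11500−2000)/11500 = 0.8261; (11500−3500)/11500 = 0.6957; (11500−4000)/11500 = 0.6522; (11500−6500)/11500 = 0.4348; (11500−7000)/11500 = 0.3913; (11500−8000)/11500 = 0.3043; (11500−8500)/11500 = 0.2609; (11500−10500)/11500 = 0.0870.
Sum of shortfalls = 3.652174; P₁ averages over all N: 3.652174 / 11 = 0.332.

0.332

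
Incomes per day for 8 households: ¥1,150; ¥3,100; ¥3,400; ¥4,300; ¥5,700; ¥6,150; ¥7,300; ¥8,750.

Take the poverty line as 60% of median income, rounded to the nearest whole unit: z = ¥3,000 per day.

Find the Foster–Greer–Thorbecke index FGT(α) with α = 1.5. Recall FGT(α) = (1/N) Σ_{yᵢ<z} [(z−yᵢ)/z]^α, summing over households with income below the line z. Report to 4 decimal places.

Below z: ¥1,150 (q = 1 of N = 8).
Relative gaps: (3000−1150)/3000 = 0.6167.
Raised to α = 1.5: 0.48426.
Sum = 0.484257; FGT(1.5) = 0.484257 / 8 = 0.0605.

0.0605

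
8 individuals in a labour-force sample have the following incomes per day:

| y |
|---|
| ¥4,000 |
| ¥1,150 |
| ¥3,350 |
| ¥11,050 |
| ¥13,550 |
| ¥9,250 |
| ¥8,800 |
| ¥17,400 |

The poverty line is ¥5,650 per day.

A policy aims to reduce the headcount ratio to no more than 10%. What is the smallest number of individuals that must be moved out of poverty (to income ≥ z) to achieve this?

3 of the 8 individuals are poor, so H = 3/8 = 0.375.
A headcount ratio of at most 10% allows at most ⌊0.10 × 8⌋ = 0 poor individuals.
So at least 3 − 0 = 3 must be lifted.

3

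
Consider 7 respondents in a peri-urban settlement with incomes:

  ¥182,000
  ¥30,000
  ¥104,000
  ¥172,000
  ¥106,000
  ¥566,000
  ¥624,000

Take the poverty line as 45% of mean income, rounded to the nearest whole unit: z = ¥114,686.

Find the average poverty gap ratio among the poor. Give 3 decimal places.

Incomes under z: ¥30,000, ¥104,000, ¥106,000 (q = 3 of N = 7).
Relative gaps: 0.7384, 0.0932, 0.0757; sum = 0.907330.
I averages over the q = 3 poor units only: 0.907330 / 3 = 0.302.

0.302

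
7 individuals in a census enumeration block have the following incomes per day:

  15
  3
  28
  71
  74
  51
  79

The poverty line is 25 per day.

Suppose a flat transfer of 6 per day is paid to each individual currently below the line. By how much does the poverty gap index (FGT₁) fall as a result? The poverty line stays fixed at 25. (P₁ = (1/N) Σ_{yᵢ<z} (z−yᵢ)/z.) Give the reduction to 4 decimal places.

0.0686

Before: below the line — 3, 15; poverty gap index (FGT₁) = 0.182857.
After the 6 transfer: below the line — 9, 21; poverty gap index (FGT₁) = 0.114286.
Reduction = 0.182857 − 0.114286 = 0.0686.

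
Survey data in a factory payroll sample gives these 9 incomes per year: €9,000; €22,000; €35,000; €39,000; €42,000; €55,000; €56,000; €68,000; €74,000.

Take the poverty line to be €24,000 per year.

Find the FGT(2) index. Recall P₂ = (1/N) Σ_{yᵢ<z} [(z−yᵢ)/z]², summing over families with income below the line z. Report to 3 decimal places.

0.044

Below z: €9,000, €22,000 (q = 2 of N = 9).
Gap ratios (z−y)/z: (24000−9000)/24000 = 0.6250; (24000−22000)/24000 = 0.0833.
Squared: 0.3906; 0.0069.
Sum = 0.397569; P₂ = 0.397569 / 9 = 0.044.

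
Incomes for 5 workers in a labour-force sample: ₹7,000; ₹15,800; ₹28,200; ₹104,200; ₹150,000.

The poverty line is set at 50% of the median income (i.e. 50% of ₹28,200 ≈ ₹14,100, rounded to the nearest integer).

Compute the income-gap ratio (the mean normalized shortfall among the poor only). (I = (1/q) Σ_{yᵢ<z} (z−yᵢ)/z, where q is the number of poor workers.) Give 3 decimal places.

Below z: ₹7,000 (q = 1 of N = 5).
Relative gaps: 0.5035; sum = 0.503546.
I averages over the q = 1 poor units only: 0.503546 / 1 = 0.504.

0.504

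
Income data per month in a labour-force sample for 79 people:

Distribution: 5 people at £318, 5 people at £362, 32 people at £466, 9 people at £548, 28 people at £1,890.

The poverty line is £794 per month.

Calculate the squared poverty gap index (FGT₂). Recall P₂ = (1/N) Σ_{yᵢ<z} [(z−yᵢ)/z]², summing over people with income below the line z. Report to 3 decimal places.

Poor units: 5×£318, 5×£362, 32×£466, 9×£548 (q = 51 of N = 79).
Normalized shortfalls: (794−318)/794 = 0.5995 (×5); (794−362)/794 = 0.5441 (×5); (794−466)/794 = 0.4131 (×32); (794−548)/794 = 0.3098 (×9).
Squared: 0.3594 (×5); 0.2960 (×5); 0.1707 (×32); 0.0960 (×9).
Sum = 9.601818; P₂ = 9.601818 / 79 = 0.122.

0.122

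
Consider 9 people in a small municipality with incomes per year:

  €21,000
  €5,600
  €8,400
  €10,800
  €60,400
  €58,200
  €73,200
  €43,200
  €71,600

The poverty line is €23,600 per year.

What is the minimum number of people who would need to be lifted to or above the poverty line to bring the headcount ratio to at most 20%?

Currently q = 4 of N = 9 are below the line (H = 0.444).
A headcount ratio of at most 20% allows at most ⌊0.20 × 9⌋ = 1 poor people.
So at least 4 − 1 = 3 must be lifted.

3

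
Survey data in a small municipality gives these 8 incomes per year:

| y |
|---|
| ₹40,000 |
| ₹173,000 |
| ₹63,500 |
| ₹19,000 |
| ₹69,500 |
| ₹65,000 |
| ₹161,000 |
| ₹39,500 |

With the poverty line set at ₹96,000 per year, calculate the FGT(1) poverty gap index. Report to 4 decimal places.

Below the line: ₹19,000, ₹39,500, ₹40,000, ₹63,500, ₹65,000, ₹69,500 (q = 6 of N = 8).
Relative gaps: (96000−19000)/96000 = 0.8021; (96000−39500)/96000 = 0.5885; (96000−40000)/96000 = 0.5833; (96000−63500)/96000 = 0.3385; (96000−65000)/96000 = 0.3229; (96000−69500)/96000 = 0.2760.
Σ = 2.911458. Dividing by the full population N = 8 gives P₁ = 0.3639.

0.3639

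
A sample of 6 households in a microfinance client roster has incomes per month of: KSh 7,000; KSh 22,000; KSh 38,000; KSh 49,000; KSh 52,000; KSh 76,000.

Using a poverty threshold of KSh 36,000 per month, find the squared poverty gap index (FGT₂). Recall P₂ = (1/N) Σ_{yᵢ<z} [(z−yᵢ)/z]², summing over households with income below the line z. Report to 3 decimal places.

Incomes under z: KSh 7,000, KSh 22,000 (q = 2 of N = 6).
Normalized shortfalls: (36000−7000)/36000 = 0.8056; (36000−22000)/36000 = 0.3889.
Squared: 0.6489; 0.1512.
Sum = 0.800154; P₂ = 0.800154 / 6 = 0.133.

0.133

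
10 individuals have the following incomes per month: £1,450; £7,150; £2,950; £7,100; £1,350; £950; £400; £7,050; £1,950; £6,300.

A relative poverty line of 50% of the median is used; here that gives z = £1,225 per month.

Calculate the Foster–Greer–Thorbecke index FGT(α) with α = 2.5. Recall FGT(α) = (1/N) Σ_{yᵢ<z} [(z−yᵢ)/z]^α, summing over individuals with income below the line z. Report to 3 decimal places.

0.040

Below z: £400, £950 (q = 2 of N = 10).
Gap ratios (z−y)/z: (1225−400)/1225 = 0.6735; (1225−950)/1225 = 0.2245.
Raised to α = 2.5: 0.37222; 0.02388.
Sum = 0.396093; FGT(2.5) = 0.396093 / 10 = 0.040.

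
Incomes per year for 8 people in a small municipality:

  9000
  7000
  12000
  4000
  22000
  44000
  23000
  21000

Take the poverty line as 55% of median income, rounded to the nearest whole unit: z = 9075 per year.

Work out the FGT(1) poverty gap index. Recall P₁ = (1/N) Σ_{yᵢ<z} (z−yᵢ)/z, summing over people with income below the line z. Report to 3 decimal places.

Incomes under z: 4000, 7000, 9000 (q = 3 of N = 8).
Relative gaps: (9075−4000)/9075 = 0.5592; (9075−7000)/9075 = 0.2287; (9075−9000)/9075 = 0.0083.
Σ = 0.796143. Dividing by the full population N = 8 gives P₁ = 0.100.

0.100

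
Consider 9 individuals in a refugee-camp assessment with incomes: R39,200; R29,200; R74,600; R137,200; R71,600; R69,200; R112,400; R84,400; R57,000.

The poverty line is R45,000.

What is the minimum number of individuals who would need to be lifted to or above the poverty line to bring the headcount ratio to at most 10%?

Currently q = 2 of N = 9 are below the line (H = 0.222).
A headcount ratio of at most 10% allows at most ⌊0.10 × 9⌋ = 0 poor individuals.
So at least 2 − 0 = 2 must be lifted.

2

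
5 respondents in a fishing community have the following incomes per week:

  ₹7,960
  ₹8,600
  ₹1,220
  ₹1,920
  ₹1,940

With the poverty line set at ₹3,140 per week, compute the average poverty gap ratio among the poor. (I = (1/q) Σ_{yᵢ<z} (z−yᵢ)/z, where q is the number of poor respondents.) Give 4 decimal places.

Below z: ₹1,220, ₹1,920, ₹1,940 (q = 3 of N = 5).
Relative gaps: 0.6115, 0.3885, 0.3822; sum = 1.382166.
The income-gap ratio divides by q (the poor only): 1.382166 / 3 = 0.4607.

0.4607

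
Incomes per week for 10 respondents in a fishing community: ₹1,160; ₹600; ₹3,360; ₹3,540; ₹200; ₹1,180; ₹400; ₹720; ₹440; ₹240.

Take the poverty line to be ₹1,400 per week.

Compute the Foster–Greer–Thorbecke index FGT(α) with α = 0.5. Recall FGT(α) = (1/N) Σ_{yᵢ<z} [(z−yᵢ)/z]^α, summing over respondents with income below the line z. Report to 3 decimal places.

0.577

Below z: ₹200, ₹240, ₹400, ₹440, ₹600, ₹720, ₹1,160, ₹1,180 (q = 8 of N = 10).
Gap ratios (z−y)/z: (1400−200)/1400 = 0.8571; (1400−240)/1400 = 0.8286; (1400−400)/1400 = 0.7143; (1400−440)/1400 = 0.6857; (1400−600)/1400 = 0.5714; (1400−720)/1400 = 0.4857; (1400−1160)/1400 = 0.1714; (1400−1180)/1400 = 0.1571.
Raised to α = 0.5: 0.92582; 0.91026; 0.84515; 0.82808; 0.75593; 0.69693; 0.41404; 0.39641.
Sum = 5.772625; FGT(0.5) = 5.772625 / 10 = 0.577.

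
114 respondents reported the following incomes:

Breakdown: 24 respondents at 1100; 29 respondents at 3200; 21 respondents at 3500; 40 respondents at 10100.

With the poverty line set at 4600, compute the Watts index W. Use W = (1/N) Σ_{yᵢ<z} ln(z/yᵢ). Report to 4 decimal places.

0.4439

Below z: 24×1100, 29×3200, 21×3500 (q = 74 of N = 114).
Log gaps: ln(4600/1100) = 1.4307 (×24); ln(4600/3200) = 0.3629 (×29); ln(4600/3500) = 0.2733 (×21).
W = 50.601326 / 114 = 0.4439.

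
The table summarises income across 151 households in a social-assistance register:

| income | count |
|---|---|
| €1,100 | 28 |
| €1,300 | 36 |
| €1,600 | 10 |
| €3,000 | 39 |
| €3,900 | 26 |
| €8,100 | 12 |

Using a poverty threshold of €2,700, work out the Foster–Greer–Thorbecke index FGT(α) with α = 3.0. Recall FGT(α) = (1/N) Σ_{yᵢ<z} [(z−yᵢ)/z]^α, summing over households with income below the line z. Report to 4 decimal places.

Incomes under z: 28×€1,100, 36×€1,300, 10×€1,600 (q = 74 of N = 151).
Relative gaps: (2700−1100)/2700 = 0.5926 (×28); (2700−1300)/2700 = 0.5185 (×36); (2700−1600)/2700 = 0.4074 (×10).
Raised to α = 3.0: 0.20810 (×28); 0.13941 (×36); 0.06762 (×10).
Sum = 11.521719; FGT(3.0) = 11.521719 / 151 = 0.0763.

0.0763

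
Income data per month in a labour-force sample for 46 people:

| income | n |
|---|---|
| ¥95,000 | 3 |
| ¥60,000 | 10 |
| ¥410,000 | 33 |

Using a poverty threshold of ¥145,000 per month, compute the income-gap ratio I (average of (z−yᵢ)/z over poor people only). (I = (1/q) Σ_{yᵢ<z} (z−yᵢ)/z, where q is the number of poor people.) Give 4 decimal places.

Poor units: 10×¥60,000, 3×¥95,000 (q = 13 of N = 46).
Shortfall ratios (z−y)/z: 0.5862 (×10), 0.3448 (×3); sum = 6.896552.
I averages over the q = 13 poor units only: 6.896552 / 13 = 0.5305.

0.5305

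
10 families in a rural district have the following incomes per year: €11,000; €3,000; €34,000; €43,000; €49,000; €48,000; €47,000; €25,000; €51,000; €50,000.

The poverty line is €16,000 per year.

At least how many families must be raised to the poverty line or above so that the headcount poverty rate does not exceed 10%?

1

Currently q = 2 of N = 10 are below the line (H = 0.200).
A headcount ratio of at most 10% allows at most ⌊0.10 × 10⌋ = 1 poor families.
So at least 2 − 1 = 1 must be lifted.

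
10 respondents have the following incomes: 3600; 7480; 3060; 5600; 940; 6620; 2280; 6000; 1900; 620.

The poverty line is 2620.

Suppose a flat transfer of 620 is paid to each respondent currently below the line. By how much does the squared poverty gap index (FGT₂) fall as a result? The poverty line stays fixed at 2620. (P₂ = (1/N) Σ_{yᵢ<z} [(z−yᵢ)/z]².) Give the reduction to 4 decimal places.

0.0644

Before: below the line — 620, 940, 1900, 2280; squared poverty gap index (FGT₂) = 0.108624.
After the 620 transfer: below the line — 1240, 1560, 2520; squared poverty gap index (FGT₂) = 0.044257.
Reduction = 0.108624 − 0.044257 = 0.0644.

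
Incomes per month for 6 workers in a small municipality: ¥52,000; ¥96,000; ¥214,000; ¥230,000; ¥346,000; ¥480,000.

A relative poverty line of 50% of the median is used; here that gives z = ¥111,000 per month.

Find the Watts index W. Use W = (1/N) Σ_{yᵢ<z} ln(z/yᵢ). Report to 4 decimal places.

Incomes under z: ¥52,000, ¥96,000 (q = 2 of N = 6).
Log shortfalls: ln(111000/52000) = 0.7583; ln(111000/96000) = 0.1452.
W = 0.903468 / 6 = 0.1506.

0.1506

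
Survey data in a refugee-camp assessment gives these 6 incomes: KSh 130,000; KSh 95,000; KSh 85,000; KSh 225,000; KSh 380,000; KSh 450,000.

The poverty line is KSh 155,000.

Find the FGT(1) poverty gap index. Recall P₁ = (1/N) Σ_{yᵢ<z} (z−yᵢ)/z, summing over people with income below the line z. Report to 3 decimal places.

Below z: KSh 85,000, KSh 95,000, KSh 130,000 (q = 3 of N = 6).
Shortfall ratios: (155000−85000)/155000 = 0.4516; (155000−95000)/155000 = 0.3871; (155000−130000)/155000 = 0.1613.
Σ = 1.000000. Dividing by the full population N = 6 gives P₁ = 0.167.

0.167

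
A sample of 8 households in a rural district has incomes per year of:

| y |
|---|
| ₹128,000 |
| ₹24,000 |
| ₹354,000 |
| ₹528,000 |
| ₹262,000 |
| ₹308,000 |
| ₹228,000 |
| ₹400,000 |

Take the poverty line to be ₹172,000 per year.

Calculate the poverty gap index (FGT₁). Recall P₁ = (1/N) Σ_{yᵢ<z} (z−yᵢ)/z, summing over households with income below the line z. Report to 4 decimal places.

Below the line: ₹24,000, ₹128,000 (q = 2 of N = 8).
Normalized shortfalls: (172000−24000)/172000 = 0.8605; (172000−128000)/172000 = 0.2558.
Sum of shortfalls = 1.116279; P₁ averages over all N: 1.116279 / 8 = 0.1395.

0.1395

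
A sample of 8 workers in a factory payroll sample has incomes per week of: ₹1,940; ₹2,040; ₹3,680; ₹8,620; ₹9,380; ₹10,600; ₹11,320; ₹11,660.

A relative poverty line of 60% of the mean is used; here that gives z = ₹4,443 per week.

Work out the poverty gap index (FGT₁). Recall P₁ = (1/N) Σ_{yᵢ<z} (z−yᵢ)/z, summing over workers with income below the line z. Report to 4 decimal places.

0.1595

Incomes under z: ₹1,940, ₹2,040, ₹3,680 (q = 3 of N = 8).
Relative gaps: (4443−1940)/4443 = 0.5634; (4443−2040)/4443 = 0.5409; (4443−3680)/4443 = 0.1717.
Σ = 1.275940. Dividing by the full population N = 8 gives P₁ = 0.1595.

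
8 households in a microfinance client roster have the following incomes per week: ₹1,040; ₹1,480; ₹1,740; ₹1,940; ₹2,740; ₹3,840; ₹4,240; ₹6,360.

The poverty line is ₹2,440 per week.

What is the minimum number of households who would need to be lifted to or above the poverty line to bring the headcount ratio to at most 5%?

4

Currently q = 4 of N = 8 are below the line (H = 0.500).
A headcount ratio of at most 5% allows at most ⌊0.05 × 8⌋ = 0 poor households.
So at least 4 − 0 = 4 must be lifted.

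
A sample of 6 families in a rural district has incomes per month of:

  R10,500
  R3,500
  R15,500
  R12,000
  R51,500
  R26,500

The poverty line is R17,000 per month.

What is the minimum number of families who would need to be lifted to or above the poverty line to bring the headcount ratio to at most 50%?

4 of the 6 families are poor, so H = 4/6 = 0.667.
A headcount ratio of at most 50% allows at most ⌊0.50 × 6⌋ = 3 poor families.
So at least 4 − 3 = 1 must be lifted.

1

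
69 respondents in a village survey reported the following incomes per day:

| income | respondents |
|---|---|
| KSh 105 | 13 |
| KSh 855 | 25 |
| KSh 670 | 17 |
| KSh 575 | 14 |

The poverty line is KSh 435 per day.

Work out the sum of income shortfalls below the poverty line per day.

Below the line: 13×KSh 105 (q = 13 of N = 69).
Individual gaps: 13×(435−105) = 4290.
Aggregate gap = KSh 4,290.

KSh 4,290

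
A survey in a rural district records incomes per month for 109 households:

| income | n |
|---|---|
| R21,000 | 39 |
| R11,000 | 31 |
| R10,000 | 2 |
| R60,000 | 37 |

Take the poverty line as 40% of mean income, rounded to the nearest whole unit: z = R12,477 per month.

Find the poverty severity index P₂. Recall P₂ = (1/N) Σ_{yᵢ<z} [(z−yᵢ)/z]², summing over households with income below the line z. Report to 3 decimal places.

Incomes under z: 2×R10,000, 31×R11,000 (q = 33 of N = 109).
Normalized shortfalls: (12477−10000)/12477 = 0.1985 (×2); (12477−11000)/12477 = 0.1184 (×31).
Squared: 0.0394 (×2); 0.0140 (×31).
Sum = 0.513237; P₂ = 0.513237 / 109 = 0.005.

0.005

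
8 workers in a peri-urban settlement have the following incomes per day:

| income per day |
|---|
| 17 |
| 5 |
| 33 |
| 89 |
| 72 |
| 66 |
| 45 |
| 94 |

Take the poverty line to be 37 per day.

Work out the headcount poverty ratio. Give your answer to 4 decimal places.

3 of the 8 workers have income below 37.
H = 3/8 = 0.3750.

0.3750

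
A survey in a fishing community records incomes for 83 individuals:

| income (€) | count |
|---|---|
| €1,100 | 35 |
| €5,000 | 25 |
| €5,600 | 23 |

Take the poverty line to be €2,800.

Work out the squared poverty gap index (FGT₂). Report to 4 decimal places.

Poor units: 35×€1,100 (q = 35 of N = 83).
Gap ratios (z−y)/z: (2800−1100)/2800 = 0.6071 (×35).
Squared: 0.3686 (×35).
Sum = 12.901786; P₂ = 12.901786 / 83 = 0.1554.

0.1554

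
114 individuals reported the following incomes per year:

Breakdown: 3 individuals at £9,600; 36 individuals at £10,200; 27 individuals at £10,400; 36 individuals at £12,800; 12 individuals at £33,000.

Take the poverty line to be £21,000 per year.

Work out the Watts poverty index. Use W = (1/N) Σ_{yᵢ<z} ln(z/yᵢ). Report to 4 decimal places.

Below the line: 3×£9,600, 36×£10,200, 27×£10,400, 36×£12,800 (q = 102 of N = 114).
Log shortfalls: ln(21000/9600) = 0.7828 (×3); ln(21000/10200) = 0.7221 (×36); ln(21000/10400) = 0.7027 (×27); ln(21000/12800) = 0.4951 (×36).
W = 65.141259 / 114 = 0.5714.

0.5714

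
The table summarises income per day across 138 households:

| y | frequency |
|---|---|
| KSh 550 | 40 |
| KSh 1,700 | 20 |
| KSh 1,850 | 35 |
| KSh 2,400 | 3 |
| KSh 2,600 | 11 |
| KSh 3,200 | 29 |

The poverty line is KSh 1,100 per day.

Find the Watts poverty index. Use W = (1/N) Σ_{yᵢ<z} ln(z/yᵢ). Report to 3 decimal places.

0.201

Poor units: 40×KSh 550 (q = 40 of N = 138).
ln(z/y) terms: ln(1100/550) = 0.6931 (×40).
W = 27.725887 / 138 = 0.201.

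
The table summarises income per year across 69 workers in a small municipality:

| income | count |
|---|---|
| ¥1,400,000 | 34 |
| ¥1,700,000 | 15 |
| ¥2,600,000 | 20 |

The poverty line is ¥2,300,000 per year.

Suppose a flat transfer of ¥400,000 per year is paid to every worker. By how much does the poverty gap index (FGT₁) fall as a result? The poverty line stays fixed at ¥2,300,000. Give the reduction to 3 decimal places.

Before: below the line — 34×¥1,400,000, 15×¥1,700,000; poverty gap index (FGT₁) = 0.24953.
After the ¥400,000 transfer: below the line — 34×¥1,800,000, 15×¥2,100,000; poverty gap index (FGT₁) = 0.12602.
Reduction = 0.24953 − 0.12602 = 0.124.

0.124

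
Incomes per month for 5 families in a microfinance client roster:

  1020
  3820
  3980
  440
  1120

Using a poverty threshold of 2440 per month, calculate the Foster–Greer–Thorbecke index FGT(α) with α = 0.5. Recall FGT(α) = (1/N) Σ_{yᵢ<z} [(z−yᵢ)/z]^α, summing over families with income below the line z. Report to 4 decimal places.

0.4807

Below z: 440, 1020, 1120 (q = 3 of N = 5).
Relative gaps: (2440−440)/2440 = 0.8197; (2440−1020)/2440 = 0.5820; (2440−1120)/2440 = 0.5410.
Raised to α = 0.5: 0.90536; 0.76287; 0.73552.
Sum = 2.403741; FGT(0.5) = 2.403741 / 5 = 0.4807.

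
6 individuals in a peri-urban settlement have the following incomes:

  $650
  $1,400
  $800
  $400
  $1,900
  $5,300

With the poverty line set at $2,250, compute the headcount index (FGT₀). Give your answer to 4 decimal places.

0.8333

5 of the 6 individuals have income below $2,250.
H = 5/6 = 0.8333.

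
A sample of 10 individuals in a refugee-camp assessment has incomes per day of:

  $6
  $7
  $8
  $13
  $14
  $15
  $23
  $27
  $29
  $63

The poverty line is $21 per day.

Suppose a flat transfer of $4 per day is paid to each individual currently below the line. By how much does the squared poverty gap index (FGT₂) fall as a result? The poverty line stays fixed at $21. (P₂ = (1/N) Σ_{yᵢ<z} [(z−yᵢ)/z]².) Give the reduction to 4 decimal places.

Before: below the line — $6, $7, $8, $13, $14, $15; squared poverty gap index (FGT₂) = 0.167574.
After the $4 transfer: below the line — $10, $11, $12, $17, $18, $19; squared poverty gap index (FGT₂) = 0.075057.
Reduction = 0.167574 − 0.075057 = 0.0925.

0.0925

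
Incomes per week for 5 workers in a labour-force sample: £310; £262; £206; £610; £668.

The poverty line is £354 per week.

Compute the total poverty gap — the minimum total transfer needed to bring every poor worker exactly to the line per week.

Below z: £206, £262, £310 (q = 3 of N = 5).
Individual gaps: 354−206 = 148; 354−262 = 92; 354−310 = 44.
Aggregate gap = £284.

£284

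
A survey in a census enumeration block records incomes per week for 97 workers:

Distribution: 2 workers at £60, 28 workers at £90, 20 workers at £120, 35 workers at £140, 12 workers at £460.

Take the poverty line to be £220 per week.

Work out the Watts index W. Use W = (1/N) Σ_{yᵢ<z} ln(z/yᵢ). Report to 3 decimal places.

Below z: 2×£60, 28×£90, 20×£120, 35×£140 (q = 85 of N = 97).
ln(z/y) terms: ln(220/60) = 1.2993 (×2); ln(220/90) = 0.8938 (×28); ln(220/120) = 0.6061 (×20); ln(220/140) = 0.4520 (×35).
W = 55.567662 / 97 = 0.573.

0.573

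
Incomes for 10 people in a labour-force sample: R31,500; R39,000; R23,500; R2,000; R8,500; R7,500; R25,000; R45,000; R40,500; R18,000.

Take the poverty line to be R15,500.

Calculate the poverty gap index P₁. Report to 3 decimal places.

0.184

Below the line: R2,000, R7,500, R8,500 (q = 3 of N = 10).
Shortfall ratios: (15500−2000)/15500 = 0.8710; (15500−7500)/15500 = 0.5161; (15500−8500)/15500 = 0.4516.
Σ = 1.838710. Dividing by the full population N = 10 gives P₁ = 0.184.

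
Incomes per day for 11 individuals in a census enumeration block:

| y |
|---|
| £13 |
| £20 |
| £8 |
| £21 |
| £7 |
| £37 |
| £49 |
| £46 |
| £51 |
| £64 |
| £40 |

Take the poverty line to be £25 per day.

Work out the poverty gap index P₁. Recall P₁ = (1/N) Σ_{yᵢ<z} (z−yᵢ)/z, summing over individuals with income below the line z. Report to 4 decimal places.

0.2036

Incomes under z: £7, £8, £13, £20, £21 (q = 5 of N = 11).
Shortfall ratios: (25−7)/25 = 0.7200; (25−8)/25 = 0.6800; (25−13)/25 = 0.4800; (25−20)/25 = 0.2000; (25−21)/25 = 0.1600.
Σ = 2.240000. Dividing by the full population N = 11 gives P₁ = 0.2036.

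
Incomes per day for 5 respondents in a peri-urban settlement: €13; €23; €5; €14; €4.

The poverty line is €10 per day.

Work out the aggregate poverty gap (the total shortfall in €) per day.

Incomes under z: €4, €5 (q = 2 of N = 5).
Individual gaps: 10−4 = 6; 10−5 = 5.
Aggregate gap = €11.

€11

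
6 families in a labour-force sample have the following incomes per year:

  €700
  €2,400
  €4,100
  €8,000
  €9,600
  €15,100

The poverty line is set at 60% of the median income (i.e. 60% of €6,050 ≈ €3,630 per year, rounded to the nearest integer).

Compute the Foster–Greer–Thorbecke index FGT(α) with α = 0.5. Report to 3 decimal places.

0.247

Poor units: €700, €2,400 (q = 2 of N = 6).
Shortfall ratios: (3630−700)/3630 = 0.8072; (3630−2400)/3630 = 0.3388.
Raised to α = 0.5: 0.89842; 0.58210.
Sum = 1.480524; FGT(0.5) = 1.480524 / 6 = 0.247.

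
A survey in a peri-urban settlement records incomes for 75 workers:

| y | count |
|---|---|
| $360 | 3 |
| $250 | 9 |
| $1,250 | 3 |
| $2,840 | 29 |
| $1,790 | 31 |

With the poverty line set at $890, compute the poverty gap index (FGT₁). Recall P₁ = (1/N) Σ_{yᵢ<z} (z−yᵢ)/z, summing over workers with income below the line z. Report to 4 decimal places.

Poor units: 9×$250, 3×$360 (q = 12 of N = 75).
Gap ratios (z−y)/z: (890−250)/890 = 0.7191 (×9); (890−360)/890 = 0.5955 (×3).
Sum of shortfalls = 8.258427; P₁ averages over all N: 8.258427 / 75 = 0.1101.

0.1101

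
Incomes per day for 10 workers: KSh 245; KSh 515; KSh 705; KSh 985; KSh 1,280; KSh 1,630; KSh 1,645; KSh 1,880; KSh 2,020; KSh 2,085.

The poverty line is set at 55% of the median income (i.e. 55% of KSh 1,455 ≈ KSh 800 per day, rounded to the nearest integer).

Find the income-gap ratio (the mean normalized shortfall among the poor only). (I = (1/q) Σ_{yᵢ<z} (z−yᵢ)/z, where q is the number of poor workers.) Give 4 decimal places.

Poor units: KSh 245, KSh 515, KSh 705 (q = 3 of N = 10).
Shortfall ratios (z−y)/z: 0.6937, 0.3563, 0.1187; sum = 1.168750.
I averages over the q = 3 poor units only: 1.168750 / 3 = 0.3896.

0.3896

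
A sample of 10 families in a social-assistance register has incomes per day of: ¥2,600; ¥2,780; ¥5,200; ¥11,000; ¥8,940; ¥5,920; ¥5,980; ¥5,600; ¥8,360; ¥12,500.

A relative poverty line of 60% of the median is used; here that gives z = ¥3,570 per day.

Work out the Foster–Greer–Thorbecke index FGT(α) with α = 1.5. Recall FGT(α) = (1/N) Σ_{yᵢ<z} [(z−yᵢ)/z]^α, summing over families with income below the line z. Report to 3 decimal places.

0.025

Poor units: ¥2,600, ¥2,780 (q = 2 of N = 10).
Shortfall ratios: (3570−2600)/3570 = 0.2717; (3570−2780)/3570 = 0.2213.
Raised to α = 1.5: 0.14163; 0.10410.
Sum = 0.245727; FGT(1.5) = 0.245727 / 10 = 0.025.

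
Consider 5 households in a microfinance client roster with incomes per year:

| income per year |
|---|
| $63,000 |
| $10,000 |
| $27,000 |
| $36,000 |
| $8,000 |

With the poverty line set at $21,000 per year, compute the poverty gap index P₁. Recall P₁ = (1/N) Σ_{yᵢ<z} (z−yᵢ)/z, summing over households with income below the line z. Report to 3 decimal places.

Poor units: $8,000, $10,000 (q = 2 of N = 5).
Gap ratios (z−y)/z: (21000−8000)/21000 = 0.6190; (21000−10000)/21000 = 0.5238.
Σ = 1.142857. Dividing by the full population N = 5 gives P₁ = 0.229.

0.229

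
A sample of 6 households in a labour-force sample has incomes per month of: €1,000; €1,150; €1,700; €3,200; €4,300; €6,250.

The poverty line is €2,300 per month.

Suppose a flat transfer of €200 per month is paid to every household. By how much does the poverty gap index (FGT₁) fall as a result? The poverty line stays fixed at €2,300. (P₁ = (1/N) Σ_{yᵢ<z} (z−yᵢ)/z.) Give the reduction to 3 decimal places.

Before: below the line — €1,000, €1,150, €1,700; poverty gap index (FGT₁) = 0.22101.
After the €200 transfer: below the line — €1,200, €1,350, €1,900; poverty gap index (FGT₁) = 0.17754.
Reduction = 0.22101 − 0.17754 = 0.043.

0.043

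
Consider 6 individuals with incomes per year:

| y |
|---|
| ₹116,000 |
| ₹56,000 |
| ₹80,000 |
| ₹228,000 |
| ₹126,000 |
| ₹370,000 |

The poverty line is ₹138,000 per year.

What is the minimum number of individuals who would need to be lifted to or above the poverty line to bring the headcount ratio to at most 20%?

Currently q = 4 of N = 6 are below the line (H = 0.667).
A headcount ratio of at most 20% allows at most ⌊0.20 × 6⌋ = 1 poor individuals.
So at least 4 − 1 = 3 must be lifted.

3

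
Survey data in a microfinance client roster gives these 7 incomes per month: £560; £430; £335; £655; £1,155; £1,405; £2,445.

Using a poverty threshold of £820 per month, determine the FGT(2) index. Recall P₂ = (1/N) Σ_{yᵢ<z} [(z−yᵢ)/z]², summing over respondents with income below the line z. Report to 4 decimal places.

Below z: £335, £430, £560, £655 (q = 4 of N = 7).
Gap ratios (z−y)/z: (820−335)/820 = 0.5915; (820−430)/820 = 0.4756; (820−560)/820 = 0.3171; (820−655)/820 = 0.2012.
Squared: 0.3498; 0.2262; 0.1005; 0.0405.
Sum = 0.717058; P₂ = 0.717058 / 7 = 0.1024.

0.1024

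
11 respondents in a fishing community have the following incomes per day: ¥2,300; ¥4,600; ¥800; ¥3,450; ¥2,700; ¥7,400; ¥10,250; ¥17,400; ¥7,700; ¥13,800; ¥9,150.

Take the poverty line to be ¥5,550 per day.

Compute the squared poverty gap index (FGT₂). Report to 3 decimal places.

0.137

Below the line: ¥800, ¥2,300, ¥2,700, ¥3,450, ¥4,600 (q = 5 of N = 11).
Relative gaps: (5550−800)/5550 = 0.8559; (5550−2300)/5550 = 0.5856; (5550−2700)/5550 = 0.5135; (5550−3450)/5550 = 0.3784; (5550−4600)/5550 = 0.1712.
Squared: 0.7325; 0.3429; 0.2637; 0.1432; 0.0293.
Sum = 1.511566; P₂ = 1.511566 / 11 = 0.137.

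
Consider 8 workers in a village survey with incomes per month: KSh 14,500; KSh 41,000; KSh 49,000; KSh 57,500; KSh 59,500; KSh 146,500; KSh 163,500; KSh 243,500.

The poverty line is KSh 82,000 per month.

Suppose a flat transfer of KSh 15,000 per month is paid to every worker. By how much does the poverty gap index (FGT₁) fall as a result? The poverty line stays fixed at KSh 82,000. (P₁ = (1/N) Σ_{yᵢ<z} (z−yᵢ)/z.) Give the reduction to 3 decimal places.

Before: below the line — KSh 14,500, KSh 41,000, KSh 49,000, KSh 57,500, KSh 59,500; poverty gap index (FGT₁) = 0.28735.
After the KSh 15,000 transfer: below the line — KSh 29,500, KSh 56,000, KSh 64,000, KSh 72,500, KSh 74,500; poverty gap index (FGT₁) = 0.17302.
Reduction = 0.28735 − 0.17302 = 0.114.

0.114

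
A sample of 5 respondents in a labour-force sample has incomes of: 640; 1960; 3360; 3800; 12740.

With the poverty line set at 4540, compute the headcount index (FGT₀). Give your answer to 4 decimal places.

4 of the 5 respondents have income below 4540.
H = 4/5 = 0.8000.

0.8000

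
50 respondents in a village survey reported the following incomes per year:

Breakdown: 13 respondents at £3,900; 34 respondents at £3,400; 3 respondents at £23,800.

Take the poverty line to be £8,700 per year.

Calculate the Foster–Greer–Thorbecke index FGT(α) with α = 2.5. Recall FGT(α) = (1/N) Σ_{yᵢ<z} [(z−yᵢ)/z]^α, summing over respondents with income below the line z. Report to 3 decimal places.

0.256

Incomes under z: 34×£3,400, 13×£3,900 (q = 47 of N = 50).
Shortfall ratios: (8700−3400)/8700 = 0.6092 (×34); (8700−3900)/8700 = 0.5517 (×13).
Raised to α = 2.5: 0.28966 (×34); 0.22610 (×13).
Sum = 12.787838; FGT(2.5) = 12.787838 / 50 = 0.256.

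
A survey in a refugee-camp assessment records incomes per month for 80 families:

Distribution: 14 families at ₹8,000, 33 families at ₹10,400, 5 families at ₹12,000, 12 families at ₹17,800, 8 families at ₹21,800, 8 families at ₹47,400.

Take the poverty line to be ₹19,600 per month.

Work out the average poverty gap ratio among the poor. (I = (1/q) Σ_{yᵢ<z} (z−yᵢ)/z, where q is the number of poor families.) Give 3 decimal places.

0.419

Below z: 14×₹8,000, 33×₹10,400, 5×₹12,000, 12×₹17,800 (q = 64 of N = 80).
Shortfall ratios (z−y)/z: 0.5918 (×14), 0.4694 (×33), 0.3878 (×5), 0.0918 (×12); sum = 26.816327.
The income-gap ratio divides by q (the poor only): 26.816327 / 64 = 0.419.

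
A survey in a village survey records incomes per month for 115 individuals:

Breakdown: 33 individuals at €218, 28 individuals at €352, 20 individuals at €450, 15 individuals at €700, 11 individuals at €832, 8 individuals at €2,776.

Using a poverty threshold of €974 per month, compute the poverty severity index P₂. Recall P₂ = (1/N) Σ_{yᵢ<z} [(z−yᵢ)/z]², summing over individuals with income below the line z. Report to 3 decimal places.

0.335

Incomes under z: 33×€218, 28×€352, 20×€450, 15×€700, 11×€832 (q = 107 of N = 115).
Relative gaps: (974−218)/974 = 0.7762 (×33); (974−352)/974 = 0.6386 (×28); (974−450)/974 = 0.5380 (×20); (974−700)/974 = 0.2813 (×15); (974−832)/974 = 0.1458 (×11).
Squared: 0.6025 (×33); 0.4078 (×28); 0.2894 (×20); 0.0791 (×15); 0.0213 (×11).
Sum = 38.509358; P₂ = 38.509358 / 115 = 0.335.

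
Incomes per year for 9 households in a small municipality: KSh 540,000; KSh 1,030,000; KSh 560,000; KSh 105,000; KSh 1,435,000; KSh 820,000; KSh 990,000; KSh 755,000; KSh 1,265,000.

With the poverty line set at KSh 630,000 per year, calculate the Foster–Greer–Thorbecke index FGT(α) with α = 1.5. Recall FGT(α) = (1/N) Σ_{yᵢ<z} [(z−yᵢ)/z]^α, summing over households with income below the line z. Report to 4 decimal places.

0.0946

Below the line: KSh 105,000, KSh 540,000, KSh 560,000 (q = 3 of N = 9).
Gap ratios (z−y)/z: (630000−105000)/630000 = 0.8333; (630000−540000)/630000 = 0.1429; (630000−560000)/630000 = 0.1111.
Raised to α = 1.5: 0.76073; 0.05399; 0.03704.
Sum = 0.851758; FGT(1.5) = 0.851758 / 9 = 0.0946.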